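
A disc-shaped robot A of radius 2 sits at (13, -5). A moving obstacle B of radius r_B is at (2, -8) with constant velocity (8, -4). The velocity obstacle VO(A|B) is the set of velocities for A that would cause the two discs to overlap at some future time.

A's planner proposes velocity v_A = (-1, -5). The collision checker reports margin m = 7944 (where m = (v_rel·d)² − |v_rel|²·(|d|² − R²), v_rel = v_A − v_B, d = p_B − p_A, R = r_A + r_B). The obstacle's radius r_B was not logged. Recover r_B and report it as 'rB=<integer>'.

m = 7944
d = (-11, -3);  v_rel = (-9, -1),  |v_rel|² = 82
v_rel×d = (-9)·(-3) − (-1)·(-11) = 16
since m = R²·82 − 16²:  R² = (256 + 7944) / 82 = 100
R = √100 = 10  ⇒  r_B = 10 − 2 = 8

rB=8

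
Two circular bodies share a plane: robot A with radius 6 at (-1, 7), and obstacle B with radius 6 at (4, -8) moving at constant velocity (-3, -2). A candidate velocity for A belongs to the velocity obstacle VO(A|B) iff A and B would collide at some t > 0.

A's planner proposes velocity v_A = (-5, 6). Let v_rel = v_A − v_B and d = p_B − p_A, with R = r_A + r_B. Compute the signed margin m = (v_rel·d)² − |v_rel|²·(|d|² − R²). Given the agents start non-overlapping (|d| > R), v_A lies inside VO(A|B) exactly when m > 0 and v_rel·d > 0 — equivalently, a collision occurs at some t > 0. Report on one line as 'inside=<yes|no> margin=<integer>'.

d = (5, -15),  |d|² = 250;  R = 6+6 = 12,  c = 250−12² = 106
v_rel = (-2, 8),  |v_rel|² = 68;  v_rel·d = (-2)·(5) + (8)·(-15) = -130
68·t² + 260·t + 106 = 0  ⇒  m = (-130)² − 68·106 = 9692
m = 9692 > 0,  v_rel·d = -130 < 0  ⇒  outside

inside=no margin=9692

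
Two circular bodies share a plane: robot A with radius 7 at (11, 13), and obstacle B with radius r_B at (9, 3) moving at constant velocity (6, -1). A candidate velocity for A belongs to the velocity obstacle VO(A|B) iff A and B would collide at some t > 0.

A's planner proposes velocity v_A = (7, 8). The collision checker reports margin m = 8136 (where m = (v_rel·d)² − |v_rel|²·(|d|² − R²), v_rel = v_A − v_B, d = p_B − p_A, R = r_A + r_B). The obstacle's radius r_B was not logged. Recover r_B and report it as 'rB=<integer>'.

m = 8136
d = (-2, -10);  v_rel = (1, 9),  |v_rel|² = 82
v_rel×d = (1)·(-10) − (9)·(-2) = 8
since m = R²·82 − 8²:  R² = (64 + 8136) / 82 = 100
R = √100 = 10  ⇒  r_B = 10 − 7 = 3

rB=3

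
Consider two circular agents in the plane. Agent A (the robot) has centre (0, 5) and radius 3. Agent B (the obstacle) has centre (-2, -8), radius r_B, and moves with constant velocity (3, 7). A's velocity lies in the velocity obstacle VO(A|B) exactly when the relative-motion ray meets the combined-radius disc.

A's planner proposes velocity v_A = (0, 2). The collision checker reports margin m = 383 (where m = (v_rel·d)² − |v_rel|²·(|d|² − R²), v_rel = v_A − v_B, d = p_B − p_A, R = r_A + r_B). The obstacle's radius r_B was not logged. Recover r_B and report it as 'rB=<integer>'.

m = 383
d = (-2, -13);  v_rel = (-3, -5),  |v_rel|² = 34
v_rel×d = (-3)·(-13) − (-5)·(-2) = 29
since m = R²·34 − 29²:  R² = (841 + 383) / 34 = 36
R = √36 = 6  ⇒  r_B = 6 − 3 = 3

rB=3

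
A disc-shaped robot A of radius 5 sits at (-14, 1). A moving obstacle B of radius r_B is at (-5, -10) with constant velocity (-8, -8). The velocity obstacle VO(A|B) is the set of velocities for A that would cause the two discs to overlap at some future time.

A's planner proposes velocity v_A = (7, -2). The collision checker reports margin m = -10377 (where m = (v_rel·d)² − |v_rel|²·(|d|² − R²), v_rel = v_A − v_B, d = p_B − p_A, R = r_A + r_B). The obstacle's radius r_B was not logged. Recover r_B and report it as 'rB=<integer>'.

m = -10377
d = (9, -11);  v_rel = (15, 6),  |v_rel|² = 261
v_rel×d = (15)·(-11) − (6)·(9) = -219
since m = R²·261 − (-219)²:  R² = (47961 + -10377) / 261 = 144
R = √144 = 12  ⇒  r_B = 12 − 5 = 7

rB=7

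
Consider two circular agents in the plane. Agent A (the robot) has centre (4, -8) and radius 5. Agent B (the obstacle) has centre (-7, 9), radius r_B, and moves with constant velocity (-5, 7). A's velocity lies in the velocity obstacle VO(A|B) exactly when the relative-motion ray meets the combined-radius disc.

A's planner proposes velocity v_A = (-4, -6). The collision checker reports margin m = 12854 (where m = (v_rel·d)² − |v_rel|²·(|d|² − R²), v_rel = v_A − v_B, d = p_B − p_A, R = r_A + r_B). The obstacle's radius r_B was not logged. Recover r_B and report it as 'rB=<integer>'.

m = 12854
d = (-11, 17);  v_rel = (1, -13),  |v_rel|² = 170
v_rel×d = (1)·(17) − (-13)·(-11) = -126
since m = R²·170 − (-126)²:  R² = (15876 + 12854) / 170 = 169
R = √169 = 13  ⇒  r_B = 13 − 5 = 8

rB=8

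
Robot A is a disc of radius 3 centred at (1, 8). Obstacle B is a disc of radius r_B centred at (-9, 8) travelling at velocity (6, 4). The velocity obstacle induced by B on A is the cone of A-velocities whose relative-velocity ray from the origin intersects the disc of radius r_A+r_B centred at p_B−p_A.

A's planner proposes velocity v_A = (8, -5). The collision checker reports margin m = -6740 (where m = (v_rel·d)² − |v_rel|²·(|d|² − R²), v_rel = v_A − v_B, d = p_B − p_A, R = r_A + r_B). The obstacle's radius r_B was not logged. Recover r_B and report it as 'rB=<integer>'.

m = -6740
d = (-10, 0);  v_rel = (2, -9),  |v_rel|² = 85
v_rel×d = (2)·(0) − (-9)·(-10) = -90
since m = R²·85 − (-90)²:  R² = (8100 + -6740) / 85 = 16
R = √16 = 4  ⇒  r_B = 4 − 3 = 1

rB=1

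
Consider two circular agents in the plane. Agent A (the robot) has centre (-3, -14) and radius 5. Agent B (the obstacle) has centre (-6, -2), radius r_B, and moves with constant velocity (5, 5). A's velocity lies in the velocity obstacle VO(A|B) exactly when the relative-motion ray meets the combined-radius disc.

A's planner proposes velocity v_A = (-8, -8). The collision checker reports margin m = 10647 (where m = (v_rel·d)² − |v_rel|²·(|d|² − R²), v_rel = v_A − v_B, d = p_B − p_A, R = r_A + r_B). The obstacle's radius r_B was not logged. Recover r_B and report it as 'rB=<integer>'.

m = 10647
d = (-3, 12);  v_rel = (-13, -13),  |v_rel|² = 338
v_rel×d = (-13)·(12) − (-13)·(-3) = -195
since m = R²·338 − (-195)²:  R² = (38025 + 10647) / 338 = 144
R = √144 = 12  ⇒  r_B = 12 − 5 = 7

rB=7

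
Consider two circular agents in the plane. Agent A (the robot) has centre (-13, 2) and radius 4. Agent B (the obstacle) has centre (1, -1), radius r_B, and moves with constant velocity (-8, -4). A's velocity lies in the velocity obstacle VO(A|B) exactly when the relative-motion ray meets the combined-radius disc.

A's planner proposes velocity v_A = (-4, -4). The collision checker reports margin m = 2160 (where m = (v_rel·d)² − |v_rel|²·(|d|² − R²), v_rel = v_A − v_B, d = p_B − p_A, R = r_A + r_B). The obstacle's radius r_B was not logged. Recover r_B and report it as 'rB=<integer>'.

m = 2160
d = (14, -3);  v_rel = (4, 0),  |v_rel|² = 16
v_rel×d = (4)·(-3) − (0)·(14) = -12
since m = R²·16 − (-12)²:  R² = (144 + 2160) / 16 = 144
R = √144 = 12  ⇒  r_B = 12 − 4 = 8

rB=8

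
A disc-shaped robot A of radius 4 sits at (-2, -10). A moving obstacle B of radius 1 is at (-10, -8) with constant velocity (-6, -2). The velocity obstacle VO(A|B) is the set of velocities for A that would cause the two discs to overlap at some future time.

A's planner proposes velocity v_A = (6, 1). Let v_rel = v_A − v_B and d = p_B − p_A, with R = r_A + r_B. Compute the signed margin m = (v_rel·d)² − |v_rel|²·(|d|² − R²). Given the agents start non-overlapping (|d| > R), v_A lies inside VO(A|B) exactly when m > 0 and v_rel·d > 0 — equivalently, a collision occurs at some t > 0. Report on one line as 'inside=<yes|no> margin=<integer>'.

d = (-8, 2),  |d|² = 68;  R = 4+1 = 5,  c = 68−5² = 43
v_rel = (12, 3),  |v_rel|² = 153;  v_rel·d = (12)·(-8) + (3)·(2) = -90
153·t² + 180·t + 43 = 0  ⇒  m = (-90)² − 153·43 = 1521
m = 1521 > 0,  v_rel·d = -90 < 0  ⇒  outside

inside=no margin=1521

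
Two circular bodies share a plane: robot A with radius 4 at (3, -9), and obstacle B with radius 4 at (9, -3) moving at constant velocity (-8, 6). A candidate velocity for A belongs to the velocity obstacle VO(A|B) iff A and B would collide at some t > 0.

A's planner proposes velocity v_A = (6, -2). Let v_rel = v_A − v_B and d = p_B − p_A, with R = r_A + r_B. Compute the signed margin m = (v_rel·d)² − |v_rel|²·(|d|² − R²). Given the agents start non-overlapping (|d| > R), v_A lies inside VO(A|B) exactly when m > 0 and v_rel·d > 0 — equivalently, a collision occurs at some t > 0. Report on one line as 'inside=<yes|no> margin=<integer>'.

d = (6, 6),  |d|² = 72;  R = 4+4 = 8,  c = 72−8² = 8
v_rel = (14, -8),  |v_rel|² = 260;  v_rel·d = (14)·(6) + (-8)·(6) = 36
260·t² − 72·t + 8 = 0  ⇒  m = 36² − 260·8 = -784
m = -784 < 0,  v_rel·d = 36 > 0  ⇒  outside

inside=no margin=-784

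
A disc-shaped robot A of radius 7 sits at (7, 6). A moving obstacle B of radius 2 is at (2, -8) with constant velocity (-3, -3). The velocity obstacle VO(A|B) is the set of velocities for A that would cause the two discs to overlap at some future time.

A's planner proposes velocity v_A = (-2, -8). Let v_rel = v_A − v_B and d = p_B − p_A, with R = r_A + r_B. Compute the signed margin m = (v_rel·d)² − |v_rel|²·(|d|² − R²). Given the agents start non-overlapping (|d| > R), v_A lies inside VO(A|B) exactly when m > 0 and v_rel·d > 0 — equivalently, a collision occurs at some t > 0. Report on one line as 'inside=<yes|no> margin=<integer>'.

d = (-5, -14),  |d|² = 221;  R = 7+2 = 9,  c = 221−9² = 140
v_rel = (1, -5),  |v_rel|² = 26;  v_rel·d = (1)·(-5) + (-5)·(-14) = 65
26·t² − 130·t + 140 = 0  ⇒  m = 65² − 26·140 = 585
m = 585 > 0,  v_rel·d = 65 > 0  ⇒  inside

inside=yes margin=585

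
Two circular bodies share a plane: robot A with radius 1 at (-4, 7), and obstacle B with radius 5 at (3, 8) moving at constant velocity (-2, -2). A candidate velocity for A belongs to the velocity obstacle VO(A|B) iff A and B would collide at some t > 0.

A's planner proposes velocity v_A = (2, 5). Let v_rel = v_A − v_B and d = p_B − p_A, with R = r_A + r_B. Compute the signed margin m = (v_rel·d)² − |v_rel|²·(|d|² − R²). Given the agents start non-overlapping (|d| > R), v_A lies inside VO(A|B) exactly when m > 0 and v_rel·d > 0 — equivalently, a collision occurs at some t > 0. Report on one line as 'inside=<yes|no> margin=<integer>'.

d = (7, 1),  |d|² = 50;  R = 1+5 = 6,  c = 50−6² = 14
v_rel = (4, 7),  |v_rel|² = 65;  v_rel·d = (4)·(7) + (7)·(1) = 35
65·t² − 70·t + 14 = 0  ⇒  m = 35² − 65·14 = 315
m = 315 > 0,  v_rel·d = 35 > 0  ⇒  inside

inside=yes margin=315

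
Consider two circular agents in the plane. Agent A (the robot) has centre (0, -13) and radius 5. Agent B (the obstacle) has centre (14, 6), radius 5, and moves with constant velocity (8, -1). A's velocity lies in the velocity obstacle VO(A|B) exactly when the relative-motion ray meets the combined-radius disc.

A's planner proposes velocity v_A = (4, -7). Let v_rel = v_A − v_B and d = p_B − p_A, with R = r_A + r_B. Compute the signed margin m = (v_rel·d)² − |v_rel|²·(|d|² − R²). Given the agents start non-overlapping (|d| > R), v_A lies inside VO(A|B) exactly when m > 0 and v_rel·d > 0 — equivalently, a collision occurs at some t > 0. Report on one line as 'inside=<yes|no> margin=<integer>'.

d = (14, 19),  |d|² = 557;  R = 5+5 = 10,  c = 557−10² = 457
v_rel = (-4, -6),  |v_rel|² = 52;  v_rel·d = (-4)·(14) + (-6)·(19) = -170
52·t² + 340·t + 457 = 0  ⇒  m = (-170)² − 52·457 = 5136
m = 5136 > 0,  v_rel·d = -170 < 0  ⇒  outside

inside=no margin=5136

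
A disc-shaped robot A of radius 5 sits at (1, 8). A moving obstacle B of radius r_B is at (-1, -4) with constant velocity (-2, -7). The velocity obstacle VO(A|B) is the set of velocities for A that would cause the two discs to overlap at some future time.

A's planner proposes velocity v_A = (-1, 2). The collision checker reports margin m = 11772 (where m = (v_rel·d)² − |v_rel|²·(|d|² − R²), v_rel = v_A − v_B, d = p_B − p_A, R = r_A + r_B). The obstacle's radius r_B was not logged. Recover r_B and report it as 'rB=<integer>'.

m = 11772
d = (-2, -12);  v_rel = (1, 9),  |v_rel|² = 82
v_rel×d = (1)·(-12) − (9)·(-2) = 6
since m = R²·82 − 6²:  R² = (36 + 11772) / 82 = 144
R = √144 = 12  ⇒  r_B = 12 − 5 = 7

rB=7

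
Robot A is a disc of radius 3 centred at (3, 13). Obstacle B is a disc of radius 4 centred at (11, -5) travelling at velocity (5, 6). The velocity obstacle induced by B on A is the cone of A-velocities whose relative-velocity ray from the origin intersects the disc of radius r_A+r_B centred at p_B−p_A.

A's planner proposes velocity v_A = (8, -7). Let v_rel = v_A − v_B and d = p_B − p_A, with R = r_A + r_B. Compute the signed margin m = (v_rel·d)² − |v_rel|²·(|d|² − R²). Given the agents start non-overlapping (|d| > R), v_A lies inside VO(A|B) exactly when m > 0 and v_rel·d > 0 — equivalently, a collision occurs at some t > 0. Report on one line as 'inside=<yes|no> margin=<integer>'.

d = (8, -18),  |d|² = 388;  R = 3+4 = 7,  c = 388−7² = 339
v_rel = (3, -13),  |v_rel|² = 178;  v_rel·d = (3)·(8) + (-13)·(-18) = 258
178·t² − 516·t + 339 = 0  ⇒  m = 258² − 178·339 = 6222
m = 6222 > 0,  v_rel·d = 258 > 0  ⇒  inside

inside=yes margin=6222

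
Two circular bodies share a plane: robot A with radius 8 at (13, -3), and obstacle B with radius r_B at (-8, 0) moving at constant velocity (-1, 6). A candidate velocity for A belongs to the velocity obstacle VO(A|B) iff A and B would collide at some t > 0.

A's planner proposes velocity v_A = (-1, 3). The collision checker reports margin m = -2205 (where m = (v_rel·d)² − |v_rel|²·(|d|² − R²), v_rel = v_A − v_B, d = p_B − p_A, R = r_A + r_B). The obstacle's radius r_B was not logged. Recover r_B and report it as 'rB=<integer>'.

m = -2205
d = (-21, 3);  v_rel = (0, -3),  |v_rel|² = 9
v_rel×d = (0)·(3) − (-3)·(-21) = -63
since m = R²·9 − (-63)²:  R² = (3969 + -2205) / 9 = 196
R = √196 = 14  ⇒  r_B = 14 − 8 = 6

rB=6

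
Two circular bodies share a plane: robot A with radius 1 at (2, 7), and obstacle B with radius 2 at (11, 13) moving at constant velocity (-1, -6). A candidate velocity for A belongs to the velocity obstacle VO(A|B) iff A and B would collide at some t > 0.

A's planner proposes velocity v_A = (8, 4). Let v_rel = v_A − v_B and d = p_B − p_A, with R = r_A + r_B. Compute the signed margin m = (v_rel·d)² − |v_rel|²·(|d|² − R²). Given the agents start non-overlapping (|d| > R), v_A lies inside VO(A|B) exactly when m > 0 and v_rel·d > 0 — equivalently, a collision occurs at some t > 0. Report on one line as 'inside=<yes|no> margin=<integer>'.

d = (9, 6),  |d|² = 117;  R = 1+2 = 3,  c = 117−3² = 108
v_rel = (9, 10),  |v_rel|² = 181;  v_rel·d = (9)·(9) + (10)·(6) = 141
181·t² − 282·t + 108 = 0  ⇒  m = 141² − 181·108 = 333
m = 333 > 0,  v_rel·d = 141 > 0  ⇒  inside

inside=yes margin=333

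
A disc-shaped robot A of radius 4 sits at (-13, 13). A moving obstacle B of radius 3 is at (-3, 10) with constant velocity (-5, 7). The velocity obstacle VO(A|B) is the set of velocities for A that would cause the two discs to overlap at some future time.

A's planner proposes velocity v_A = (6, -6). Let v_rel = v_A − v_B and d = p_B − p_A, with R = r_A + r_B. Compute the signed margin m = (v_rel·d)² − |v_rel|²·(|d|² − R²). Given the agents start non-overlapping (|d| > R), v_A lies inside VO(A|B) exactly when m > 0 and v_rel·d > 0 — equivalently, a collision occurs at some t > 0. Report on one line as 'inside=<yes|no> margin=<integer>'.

d = (10, -3),  |d|² = 109;  R = 4+3 = 7,  c = 109−7² = 60
v_rel = (11, -13),  |v_rel|² = 290;  v_rel·d = (11)·(10) + (-13)·(-3) = 149
290·t² − 298·t + 60 = 0  ⇒  m = 149² − 290·60 = 4801
m = 4801 > 0,  v_rel·d = 149 > 0  ⇒  inside

inside=yes margin=4801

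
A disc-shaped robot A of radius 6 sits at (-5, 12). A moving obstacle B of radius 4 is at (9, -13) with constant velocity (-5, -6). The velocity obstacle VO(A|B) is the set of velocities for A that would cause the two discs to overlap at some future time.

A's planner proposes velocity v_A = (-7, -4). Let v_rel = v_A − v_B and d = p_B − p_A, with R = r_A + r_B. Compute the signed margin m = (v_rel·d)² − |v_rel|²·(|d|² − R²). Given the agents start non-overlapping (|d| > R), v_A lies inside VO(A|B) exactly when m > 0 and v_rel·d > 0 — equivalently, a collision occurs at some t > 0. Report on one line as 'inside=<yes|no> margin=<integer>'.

d = (14, -25),  |d|² = 821;  R = 6+4 = 10,  c = 821−10² = 721
v_rel = (-2, 2),  |v_rel|² = 8;  v_rel·d = (-2)·(14) + (2)·(-25) = -78
8·t² + 156·t + 721 = 0  ⇒  m = (-78)² − 8·721 = 316
m = 316 > 0,  v_rel·d = -78 < 0  ⇒  outside

inside=no margin=316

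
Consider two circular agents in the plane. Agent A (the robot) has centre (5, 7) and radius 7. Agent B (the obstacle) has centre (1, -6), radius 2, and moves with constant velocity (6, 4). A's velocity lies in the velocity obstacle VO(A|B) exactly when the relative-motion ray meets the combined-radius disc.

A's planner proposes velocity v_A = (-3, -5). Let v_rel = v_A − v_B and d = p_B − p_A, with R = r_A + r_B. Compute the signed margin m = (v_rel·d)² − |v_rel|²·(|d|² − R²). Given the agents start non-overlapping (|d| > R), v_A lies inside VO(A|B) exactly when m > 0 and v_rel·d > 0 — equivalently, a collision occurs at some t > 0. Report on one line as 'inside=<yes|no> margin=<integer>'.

d = (-4, -13),  |d|² = 185;  R = 7+2 = 9,  c = 185−9² = 104
v_rel = (-9, -9),  |v_rel|² = 162;  v_rel·d = (-9)·(-4) + (-9)·(-13) = 153
162·t² − 306·t + 104 = 0  ⇒  m = 153² − 162·104 = 6561
m = 6561 > 0,  v_rel·d = 153 > 0  ⇒  inside

inside=yes margin=6561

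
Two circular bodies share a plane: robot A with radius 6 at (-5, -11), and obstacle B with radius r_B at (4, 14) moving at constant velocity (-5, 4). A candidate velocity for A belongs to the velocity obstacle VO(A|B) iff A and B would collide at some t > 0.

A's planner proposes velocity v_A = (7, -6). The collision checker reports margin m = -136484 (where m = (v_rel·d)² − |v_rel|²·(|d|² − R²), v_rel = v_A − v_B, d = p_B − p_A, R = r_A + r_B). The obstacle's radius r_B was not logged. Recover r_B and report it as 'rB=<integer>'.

m = -136484
d = (9, 25);  v_rel = (12, -10),  |v_rel|² = 244
v_rel×d = (12)·(25) − (-10)·(9) = 390
since m = R²·244 − 390²:  R² = (152100 + -136484) / 244 = 64
R = √64 = 8  ⇒  r_B = 8 − 6 = 2

rB=2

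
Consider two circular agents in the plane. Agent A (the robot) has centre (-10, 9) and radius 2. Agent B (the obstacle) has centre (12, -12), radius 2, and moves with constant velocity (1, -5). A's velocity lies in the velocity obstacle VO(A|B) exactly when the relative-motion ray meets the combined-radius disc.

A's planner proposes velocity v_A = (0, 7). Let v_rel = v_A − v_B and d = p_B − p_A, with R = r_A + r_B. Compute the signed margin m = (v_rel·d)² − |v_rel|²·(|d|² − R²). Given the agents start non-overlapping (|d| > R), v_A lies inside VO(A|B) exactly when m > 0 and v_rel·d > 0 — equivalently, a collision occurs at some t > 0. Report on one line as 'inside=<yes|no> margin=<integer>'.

d = (22, -21),  |d|² = 925;  R = 2+2 = 4,  c = 925−4² = 909
v_rel = (-1, 12),  |v_rel|² = 145;  v_rel·d = (-1)·(22) + (12)·(-21) = -274
145·t² + 548·t + 909 = 0  ⇒  m = (-274)² − 145·909 = -56729
m = -56729 < 0,  v_rel·d = -274 < 0  ⇒  outside

inside=no margin=-56729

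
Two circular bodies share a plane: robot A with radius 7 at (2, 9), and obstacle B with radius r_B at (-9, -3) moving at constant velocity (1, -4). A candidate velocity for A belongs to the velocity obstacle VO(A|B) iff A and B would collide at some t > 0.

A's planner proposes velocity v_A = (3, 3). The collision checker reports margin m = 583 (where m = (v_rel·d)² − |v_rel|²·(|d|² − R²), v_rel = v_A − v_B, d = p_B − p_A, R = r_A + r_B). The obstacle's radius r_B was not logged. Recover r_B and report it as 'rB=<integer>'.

m = 583
d = (-11, -12);  v_rel = (2, 7),  |v_rel|² = 53
v_rel×d = (2)·(-12) − (7)·(-11) = 53
since m = R²·53 − 53²:  R² = (2809 + 583) / 53 = 64
R = √64 = 8  ⇒  r_B = 8 − 7 = 1

rB=1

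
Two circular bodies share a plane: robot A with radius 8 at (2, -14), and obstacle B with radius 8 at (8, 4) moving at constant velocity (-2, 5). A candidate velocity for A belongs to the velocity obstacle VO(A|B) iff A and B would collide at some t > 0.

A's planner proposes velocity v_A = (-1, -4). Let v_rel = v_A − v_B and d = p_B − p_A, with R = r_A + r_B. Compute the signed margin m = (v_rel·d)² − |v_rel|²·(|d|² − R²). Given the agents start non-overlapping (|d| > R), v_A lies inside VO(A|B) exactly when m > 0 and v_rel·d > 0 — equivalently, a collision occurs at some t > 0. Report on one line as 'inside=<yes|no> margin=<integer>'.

d = (6, 18),  |d|² = 360;  R = 8+8 = 16,  c = 360−16² = 104
v_rel = (1, -9),  |v_rel|² = 82;  v_rel·d = (1)·(6) + (-9)·(18) = -156
82·t² + 312·t + 104 = 0  ⇒  m = (-156)² − 82·104 = 15808
m = 15808 > 0,  v_rel·d = -156 < 0  ⇒  outside

inside=no margin=15808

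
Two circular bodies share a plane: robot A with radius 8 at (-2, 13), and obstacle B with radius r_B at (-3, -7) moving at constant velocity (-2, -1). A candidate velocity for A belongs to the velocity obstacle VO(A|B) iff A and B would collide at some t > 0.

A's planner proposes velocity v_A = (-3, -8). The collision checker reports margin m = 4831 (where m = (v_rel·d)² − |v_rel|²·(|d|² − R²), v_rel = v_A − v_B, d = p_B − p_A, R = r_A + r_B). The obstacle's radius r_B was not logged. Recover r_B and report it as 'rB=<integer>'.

m = 4831
d = (-1, -20);  v_rel = (-1, -7),  |v_rel|² = 50
v_rel×d = (-1)·(-20) − (-7)·(-1) = 13
since m = R²·50 − 13²:  R² = (169 + 4831) / 50 = 100
R = √100 = 10  ⇒  r_B = 10 − 8 = 2

rB=2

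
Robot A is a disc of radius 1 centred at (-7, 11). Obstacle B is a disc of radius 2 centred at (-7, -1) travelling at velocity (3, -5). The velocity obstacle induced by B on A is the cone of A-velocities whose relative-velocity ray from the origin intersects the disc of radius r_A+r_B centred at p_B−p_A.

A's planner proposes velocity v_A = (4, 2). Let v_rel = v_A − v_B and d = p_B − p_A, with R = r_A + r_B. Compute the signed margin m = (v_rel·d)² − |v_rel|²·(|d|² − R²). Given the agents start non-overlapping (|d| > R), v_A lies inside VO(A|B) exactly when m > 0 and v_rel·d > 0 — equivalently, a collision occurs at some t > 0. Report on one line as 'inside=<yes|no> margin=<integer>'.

d = (0, -12),  |d|² = 144;  R = 1+2 = 3,  c = 144−3² = 135
v_rel = (1, 7),  |v_rel|² = 50;  v_rel·d = (1)·(0) + (7)·(-12) = -84
50·t² + 168·t + 135 = 0  ⇒  m = (-84)² − 50·135 = 306
m = 306 > 0,  v_rel·d = -84 < 0  ⇒  outside

inside=no margin=306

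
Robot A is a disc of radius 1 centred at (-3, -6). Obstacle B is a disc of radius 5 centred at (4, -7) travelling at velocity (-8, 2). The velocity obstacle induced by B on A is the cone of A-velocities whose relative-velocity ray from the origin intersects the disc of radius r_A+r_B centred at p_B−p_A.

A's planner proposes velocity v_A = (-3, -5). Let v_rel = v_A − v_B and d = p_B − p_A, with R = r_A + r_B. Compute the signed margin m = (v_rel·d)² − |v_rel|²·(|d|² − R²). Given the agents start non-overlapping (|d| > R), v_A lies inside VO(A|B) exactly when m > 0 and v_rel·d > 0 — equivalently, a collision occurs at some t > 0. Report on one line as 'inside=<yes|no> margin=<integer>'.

d = (7, -1),  |d|² = 50;  R = 1+5 = 6,  c = 50−6² = 14
v_rel = (5, -7),  |v_rel|² = 74;  v_rel·d = (5)·(7) + (-7)·(-1) = 42
74·t² − 84·t + 14 = 0  ⇒  m = 42² − 74·14 = 728
m = 728 > 0,  v_rel·d = 42 > 0  ⇒  inside

inside=yes margin=728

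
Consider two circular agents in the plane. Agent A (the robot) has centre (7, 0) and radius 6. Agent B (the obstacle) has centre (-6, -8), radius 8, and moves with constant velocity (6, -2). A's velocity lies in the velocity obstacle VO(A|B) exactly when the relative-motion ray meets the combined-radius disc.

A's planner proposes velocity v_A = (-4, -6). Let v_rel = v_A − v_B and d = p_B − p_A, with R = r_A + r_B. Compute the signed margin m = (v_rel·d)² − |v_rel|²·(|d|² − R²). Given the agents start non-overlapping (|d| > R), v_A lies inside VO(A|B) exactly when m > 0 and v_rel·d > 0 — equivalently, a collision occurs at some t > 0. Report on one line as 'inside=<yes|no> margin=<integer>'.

d = (-13, -8),  |d|² = 233;  R = 6+8 = 14,  c = 233−14² = 37
v_rel = (-10, -4),  |v_rel|² = 116;  v_rel·d = (-10)·(-13) + (-4)·(-8) = 162
116·t² − 324·t + 37 = 0  ⇒  m = 162² − 116·37 = 21952
m = 21952 > 0,  v_rel·d = 162 > 0  ⇒  inside

inside=yes margin=21952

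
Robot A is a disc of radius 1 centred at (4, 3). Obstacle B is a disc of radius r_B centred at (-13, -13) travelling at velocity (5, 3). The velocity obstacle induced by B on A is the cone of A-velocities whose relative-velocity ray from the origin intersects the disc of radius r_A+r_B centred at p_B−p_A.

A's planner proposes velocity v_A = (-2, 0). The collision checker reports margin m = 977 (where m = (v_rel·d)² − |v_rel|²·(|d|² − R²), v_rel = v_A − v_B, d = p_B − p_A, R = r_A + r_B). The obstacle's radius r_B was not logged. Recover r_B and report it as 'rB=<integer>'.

m = 977
d = (-17, -16);  v_rel = (-7, -3),  |v_rel|² = 58
v_rel×d = (-7)·(-16) − (-3)·(-17) = 61
since m = R²·58 − 61²:  R² = (3721 + 977) / 58 = 81
R = √81 = 9  ⇒  r_B = 9 − 1 = 8

rB=8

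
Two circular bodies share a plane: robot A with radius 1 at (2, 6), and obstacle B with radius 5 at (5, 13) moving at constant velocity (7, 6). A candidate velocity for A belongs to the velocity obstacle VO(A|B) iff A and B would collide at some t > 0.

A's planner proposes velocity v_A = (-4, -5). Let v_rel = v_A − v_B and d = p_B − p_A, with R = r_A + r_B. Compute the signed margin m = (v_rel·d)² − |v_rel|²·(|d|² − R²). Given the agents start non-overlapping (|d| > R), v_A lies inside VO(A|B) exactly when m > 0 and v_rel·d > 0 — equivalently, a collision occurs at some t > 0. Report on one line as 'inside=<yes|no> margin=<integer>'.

d = (3, 7),  |d|² = 58;  R = 1+5 = 6,  c = 58−6² = 22
v_rel = (-11, -11),  |v_rel|² = 242;  v_rel·d = (-11)·(3) + (-11)·(7) = -110
242·t² + 220·t + 22 = 0  ⇒  m = (-110)² − 242·22 = 6776
m = 6776 > 0,  v_rel·d = -110 < 0  ⇒  outside

inside=no margin=6776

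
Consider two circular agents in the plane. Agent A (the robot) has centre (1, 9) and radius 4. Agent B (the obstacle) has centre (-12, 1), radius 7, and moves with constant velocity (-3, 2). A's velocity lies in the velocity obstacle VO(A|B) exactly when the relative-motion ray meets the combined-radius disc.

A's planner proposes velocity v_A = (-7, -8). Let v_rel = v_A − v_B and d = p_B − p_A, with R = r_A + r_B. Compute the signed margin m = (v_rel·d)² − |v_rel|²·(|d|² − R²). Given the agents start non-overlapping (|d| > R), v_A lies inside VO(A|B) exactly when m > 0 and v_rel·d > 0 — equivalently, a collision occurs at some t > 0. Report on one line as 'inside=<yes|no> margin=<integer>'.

d = (-13, -8),  |d|² = 233;  R = 4+7 = 11,  c = 233−11² = 112
v_rel = (-4, -10),  |v_rel|² = 116;  v_rel·d = (-4)·(-13) + (-10)·(-8) = 132
116·t² − 264·t + 112 = 0  ⇒  m = 132² − 116·112 = 4432
m = 4432 > 0,  v_rel·d = 132 > 0  ⇒  inside

inside=yes margin=4432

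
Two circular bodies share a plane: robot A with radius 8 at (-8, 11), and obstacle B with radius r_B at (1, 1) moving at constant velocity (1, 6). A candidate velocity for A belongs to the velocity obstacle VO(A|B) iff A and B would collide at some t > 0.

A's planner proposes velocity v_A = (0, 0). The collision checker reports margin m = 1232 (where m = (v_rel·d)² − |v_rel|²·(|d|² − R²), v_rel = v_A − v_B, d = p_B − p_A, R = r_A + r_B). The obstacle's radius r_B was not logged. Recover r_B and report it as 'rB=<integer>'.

m = 1232
d = (9, -10);  v_rel = (-1, -6),  |v_rel|² = 37
v_rel×d = (-1)·(-10) − (-6)·(9) = 64
since m = R²·37 − 64²:  R² = (4096 + 1232) / 37 = 144
R = √144 = 12  ⇒  r_B = 12 − 8 = 4

rB=4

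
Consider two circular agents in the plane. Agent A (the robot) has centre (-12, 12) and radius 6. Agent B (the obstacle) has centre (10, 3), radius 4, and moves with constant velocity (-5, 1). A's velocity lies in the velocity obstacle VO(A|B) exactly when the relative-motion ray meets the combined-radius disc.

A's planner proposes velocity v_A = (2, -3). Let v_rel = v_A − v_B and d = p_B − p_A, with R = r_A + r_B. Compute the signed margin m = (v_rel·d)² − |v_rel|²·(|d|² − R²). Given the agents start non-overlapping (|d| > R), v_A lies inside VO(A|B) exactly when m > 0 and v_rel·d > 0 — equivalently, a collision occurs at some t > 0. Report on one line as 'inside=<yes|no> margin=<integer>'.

d = (22, -9),  |d|² = 565;  R = 6+4 = 10,  c = 565−10² = 465
v_rel = (7, -4),  |v_rel|² = 65;  v_rel·d = (7)·(22) + (-4)·(-9) = 190
65·t² − 380·t + 465 = 0  ⇒  m = 190² − 65·465 = 5875
m = 5875 > 0,  v_rel·d = 190 > 0  ⇒  inside

inside=yes margin=5875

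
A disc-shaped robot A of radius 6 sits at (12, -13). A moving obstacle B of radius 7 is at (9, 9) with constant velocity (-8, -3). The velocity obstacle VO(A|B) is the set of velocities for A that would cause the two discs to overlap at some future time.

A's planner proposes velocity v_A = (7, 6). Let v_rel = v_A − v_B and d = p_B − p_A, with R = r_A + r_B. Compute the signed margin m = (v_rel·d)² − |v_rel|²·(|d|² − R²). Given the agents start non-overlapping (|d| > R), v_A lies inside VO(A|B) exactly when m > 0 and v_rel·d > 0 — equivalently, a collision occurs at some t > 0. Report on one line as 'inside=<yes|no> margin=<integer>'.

d = (-3, 22),  |d|² = 493;  R = 6+7 = 13,  c = 493−13² = 324
v_rel = (15, 9),  |v_rel|² = 306;  v_rel·d = (15)·(-3) + (9)·(22) = 153
306·t² − 306·t + 324 = 0  ⇒  m = 153² − 306·324 = -75735
m = -75735 < 0,  v_rel·d = 153 > 0  ⇒  outside

inside=no margin=-75735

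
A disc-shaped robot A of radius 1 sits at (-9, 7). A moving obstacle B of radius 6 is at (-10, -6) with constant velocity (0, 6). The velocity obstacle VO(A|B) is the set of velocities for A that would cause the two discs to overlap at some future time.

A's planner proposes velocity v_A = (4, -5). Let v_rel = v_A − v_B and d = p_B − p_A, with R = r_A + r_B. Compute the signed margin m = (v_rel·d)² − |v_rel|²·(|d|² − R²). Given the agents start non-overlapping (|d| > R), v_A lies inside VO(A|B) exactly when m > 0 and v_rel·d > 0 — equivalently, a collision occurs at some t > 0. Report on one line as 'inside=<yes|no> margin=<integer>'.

d = (-1, -13),  |d|² = 170;  R = 1+6 = 7,  c = 170−7² = 121
v_rel = (4, -11),  |v_rel|² = 137;  v_rel·d = (4)·(-1) + (-11)·(-13) = 139
137·t² − 278·t + 121 = 0  ⇒  m = 139² − 137·121 = 2744
m = 2744 > 0,  v_rel·d = 139 > 0  ⇒  inside

inside=yes margin=2744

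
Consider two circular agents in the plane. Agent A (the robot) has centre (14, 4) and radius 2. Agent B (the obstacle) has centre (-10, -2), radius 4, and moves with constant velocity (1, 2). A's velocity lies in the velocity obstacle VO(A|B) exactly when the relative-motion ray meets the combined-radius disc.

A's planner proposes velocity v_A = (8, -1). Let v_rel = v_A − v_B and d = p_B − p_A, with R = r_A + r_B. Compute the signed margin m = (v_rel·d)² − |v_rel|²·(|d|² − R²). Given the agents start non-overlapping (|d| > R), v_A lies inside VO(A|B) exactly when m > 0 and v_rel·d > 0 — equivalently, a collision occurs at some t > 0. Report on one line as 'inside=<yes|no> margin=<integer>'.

d = (-24, -6),  |d|² = 612;  R = 2+4 = 6,  c = 612−6² = 576
v_rel = (7, -3),  |v_rel|² = 58;  v_rel·d = (7)·(-24) + (-3)·(-6) = -150
58·t² + 300·t + 576 = 0  ⇒  m = (-150)² − 58·576 = -10908
m = -10908 < 0,  v_rel·d = -150 < 0  ⇒  outside

inside=no margin=-10908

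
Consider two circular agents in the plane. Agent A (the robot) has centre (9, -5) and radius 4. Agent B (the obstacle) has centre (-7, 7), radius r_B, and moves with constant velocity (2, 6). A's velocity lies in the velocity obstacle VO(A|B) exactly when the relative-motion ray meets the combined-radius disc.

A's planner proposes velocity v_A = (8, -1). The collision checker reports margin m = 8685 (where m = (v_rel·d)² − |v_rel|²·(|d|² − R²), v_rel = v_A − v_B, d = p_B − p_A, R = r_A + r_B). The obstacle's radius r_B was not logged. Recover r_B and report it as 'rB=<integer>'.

m = 8685
d = (-16, 12);  v_rel = (6, -7),  |v_rel|² = 85
v_rel×d = (6)·(12) − (-7)·(-16) = -40
since m = R²·85 − (-40)²:  R² = (1600 + 8685) / 85 = 121
R = √121 = 11  ⇒  r_B = 11 − 4 = 7

rB=7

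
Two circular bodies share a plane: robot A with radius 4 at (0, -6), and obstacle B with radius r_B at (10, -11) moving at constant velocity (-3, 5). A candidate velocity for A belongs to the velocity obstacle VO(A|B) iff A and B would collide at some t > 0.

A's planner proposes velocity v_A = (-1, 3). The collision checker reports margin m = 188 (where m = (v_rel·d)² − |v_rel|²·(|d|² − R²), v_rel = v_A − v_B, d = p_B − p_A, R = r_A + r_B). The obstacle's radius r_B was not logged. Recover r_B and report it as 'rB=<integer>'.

m = 188
d = (10, -5);  v_rel = (2, -2),  |v_rel|² = 8
v_rel×d = (2)·(-5) − (-2)·(10) = 10
since m = R²·8 − 10²:  R² = (100 + 188) / 8 = 36
R = √36 = 6  ⇒  r_B = 6 − 4 = 2

rB=2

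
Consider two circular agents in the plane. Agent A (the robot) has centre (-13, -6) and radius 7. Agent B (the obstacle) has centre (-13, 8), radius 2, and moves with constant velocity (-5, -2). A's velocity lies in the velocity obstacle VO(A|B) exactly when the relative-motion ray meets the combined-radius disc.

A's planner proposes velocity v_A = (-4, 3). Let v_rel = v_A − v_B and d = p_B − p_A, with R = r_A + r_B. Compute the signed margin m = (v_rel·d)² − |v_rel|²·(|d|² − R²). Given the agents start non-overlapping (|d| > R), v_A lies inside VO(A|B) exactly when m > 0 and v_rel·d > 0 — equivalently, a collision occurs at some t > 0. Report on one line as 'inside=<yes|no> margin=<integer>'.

d = (0, 14),  |d|² = 196;  R = 7+2 = 9,  c = 196−9² = 115
v_rel = (1, 5),  |v_rel|² = 26;  v_rel·d = (1)·(0) + (5)·(14) = 70
26·t² − 140·t + 115 = 0  ⇒  m = 70² − 26·115 = 1910
m = 1910 > 0,  v_rel·d = 70 > 0  ⇒  inside

inside=yes margin=1910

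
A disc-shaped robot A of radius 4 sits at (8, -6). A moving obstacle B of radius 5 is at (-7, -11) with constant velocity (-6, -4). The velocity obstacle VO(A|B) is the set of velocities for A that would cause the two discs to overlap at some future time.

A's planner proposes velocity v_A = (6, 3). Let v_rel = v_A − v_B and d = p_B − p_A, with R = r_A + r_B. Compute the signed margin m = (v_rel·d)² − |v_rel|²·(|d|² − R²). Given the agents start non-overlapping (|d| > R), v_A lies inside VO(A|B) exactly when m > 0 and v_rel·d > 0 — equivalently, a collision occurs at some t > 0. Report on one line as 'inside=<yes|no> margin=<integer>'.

d = (-15, -5),  |d|² = 250;  R = 4+5 = 9,  c = 250−9² = 169
v_rel = (12, 7),  |v_rel|² = 193;  v_rel·d = (12)·(-15) + (7)·(-5) = -215
193·t² + 430·t + 169 = 0  ⇒  m = (-215)² − 193·169 = 13608
m = 13608 > 0,  v_rel·d = -215 < 0  ⇒  outside

inside=no margin=13608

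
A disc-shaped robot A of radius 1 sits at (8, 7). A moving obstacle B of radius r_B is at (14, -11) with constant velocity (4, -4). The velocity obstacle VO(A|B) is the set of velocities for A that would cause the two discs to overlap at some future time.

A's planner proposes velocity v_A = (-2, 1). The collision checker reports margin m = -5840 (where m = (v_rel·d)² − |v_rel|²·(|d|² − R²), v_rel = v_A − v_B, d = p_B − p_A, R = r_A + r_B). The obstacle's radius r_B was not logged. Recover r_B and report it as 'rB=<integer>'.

m = -5840
d = (6, -18);  v_rel = (-6, 5),  |v_rel|² = 61
v_rel×d = (-6)·(-18) − (5)·(6) = 78
since m = R²·61 − 78²:  R² = (6084 + -5840) / 61 = 4
R = √4 = 2  ⇒  r_B = 2 − 1 = 1

rB=1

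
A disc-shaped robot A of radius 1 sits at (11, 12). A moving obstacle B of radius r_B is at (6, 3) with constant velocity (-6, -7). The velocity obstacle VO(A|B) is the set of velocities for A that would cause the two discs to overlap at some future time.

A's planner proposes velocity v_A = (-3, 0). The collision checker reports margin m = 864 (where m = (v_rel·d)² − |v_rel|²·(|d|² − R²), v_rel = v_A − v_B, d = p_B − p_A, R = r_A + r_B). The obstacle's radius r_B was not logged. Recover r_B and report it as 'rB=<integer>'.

m = 864
d = (-5, -9);  v_rel = (3, 7),  |v_rel|² = 58
v_rel×d = (3)·(-9) − (7)·(-5) = 8
since m = R²·58 − 8²:  R² = (64 + 864) / 58 = 16
R = √16 = 4  ⇒  r_B = 4 − 1 = 3

rB=3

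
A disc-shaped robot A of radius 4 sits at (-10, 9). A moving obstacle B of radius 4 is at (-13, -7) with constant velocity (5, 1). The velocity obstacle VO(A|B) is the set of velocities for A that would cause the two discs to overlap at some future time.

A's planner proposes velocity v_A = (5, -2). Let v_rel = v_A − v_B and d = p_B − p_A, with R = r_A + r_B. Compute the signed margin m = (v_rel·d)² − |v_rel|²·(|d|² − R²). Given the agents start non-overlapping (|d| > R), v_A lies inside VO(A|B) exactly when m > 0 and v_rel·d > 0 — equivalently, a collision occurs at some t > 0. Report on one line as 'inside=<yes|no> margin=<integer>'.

d = (-3, -16),  |d|² = 265;  R = 4+4 = 8,  c = 265−8² = 201
v_rel = (0, -3),  |v_rel|² = 9;  v_rel·d = (0)·(-3) + (-3)·(-16) = 48
9·t² − 96·t + 201 = 0  ⇒  m = 48² − 9·201 = 495
m = 495 > 0,  v_rel·d = 48 > 0  ⇒  inside

inside=yes margin=495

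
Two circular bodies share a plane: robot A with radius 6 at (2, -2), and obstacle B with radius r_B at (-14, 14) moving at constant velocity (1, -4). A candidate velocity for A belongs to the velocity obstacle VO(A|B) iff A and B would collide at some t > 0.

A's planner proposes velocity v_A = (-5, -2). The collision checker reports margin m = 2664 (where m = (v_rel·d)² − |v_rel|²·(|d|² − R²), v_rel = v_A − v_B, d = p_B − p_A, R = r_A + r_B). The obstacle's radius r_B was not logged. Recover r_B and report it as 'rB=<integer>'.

m = 2664
d = (-16, 16);  v_rel = (-6, 2),  |v_rel|² = 40
v_rel×d = (-6)·(16) − (2)·(-16) = -64
since m = R²·40 − (-64)²:  R² = (4096 + 2664) / 40 = 169
R = √169 = 13  ⇒  r_B = 13 − 6 = 7

rB=7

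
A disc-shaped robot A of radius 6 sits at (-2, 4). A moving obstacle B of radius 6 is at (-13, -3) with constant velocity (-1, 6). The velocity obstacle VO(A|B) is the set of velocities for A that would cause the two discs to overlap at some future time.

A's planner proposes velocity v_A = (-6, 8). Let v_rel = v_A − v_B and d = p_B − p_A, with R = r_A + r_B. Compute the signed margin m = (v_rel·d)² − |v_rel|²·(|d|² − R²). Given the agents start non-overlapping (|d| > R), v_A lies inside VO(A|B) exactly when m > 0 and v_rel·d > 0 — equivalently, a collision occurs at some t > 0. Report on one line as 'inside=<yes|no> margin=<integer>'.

d = (-11, -7),  |d|² = 170;  R = 6+6 = 12,  c = 170−12² = 26
v_rel = (-5, 2),  |v_rel|² = 29;  v_rel·d = (-5)·(-11) + (2)·(-7) = 41
29·t² − 82·t + 26 = 0  ⇒  m = 41² − 29·26 = 927
m = 927 > 0,  v_rel·d = 41 > 0  ⇒  inside

inside=yes margin=927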